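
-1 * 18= -18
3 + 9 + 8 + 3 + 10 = 33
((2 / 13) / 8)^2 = 1 / 2704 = 0.00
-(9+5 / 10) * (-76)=722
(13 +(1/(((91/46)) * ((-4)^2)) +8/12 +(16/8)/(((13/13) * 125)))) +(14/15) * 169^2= 2427028931/91000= 26670.65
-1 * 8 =-8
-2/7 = -0.29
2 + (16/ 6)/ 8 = 7/ 3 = 2.33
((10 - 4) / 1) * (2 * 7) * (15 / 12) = 105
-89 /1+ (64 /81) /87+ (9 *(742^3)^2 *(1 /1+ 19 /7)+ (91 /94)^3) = 32653450597822775139820219885 /5853125448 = 5578805868406662439.92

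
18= 18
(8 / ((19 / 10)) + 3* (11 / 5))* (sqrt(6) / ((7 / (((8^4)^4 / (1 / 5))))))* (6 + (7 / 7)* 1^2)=289074801081843712* sqrt(6) / 19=37267671586687564.63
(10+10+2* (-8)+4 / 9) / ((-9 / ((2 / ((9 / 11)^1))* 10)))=-12.07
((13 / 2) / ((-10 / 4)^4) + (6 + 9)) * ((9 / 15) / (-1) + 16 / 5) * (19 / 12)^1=62.44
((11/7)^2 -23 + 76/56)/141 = -1879/13818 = -0.14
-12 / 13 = -0.92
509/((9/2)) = 1018/9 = 113.11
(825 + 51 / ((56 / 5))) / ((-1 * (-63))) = 13.17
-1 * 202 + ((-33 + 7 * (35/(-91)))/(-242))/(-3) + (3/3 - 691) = -4209580/4719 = -892.05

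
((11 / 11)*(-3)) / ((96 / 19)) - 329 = -10547 / 32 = -329.59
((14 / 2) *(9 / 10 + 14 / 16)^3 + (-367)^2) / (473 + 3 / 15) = 663277029 / 2329600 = 284.72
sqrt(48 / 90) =2 * sqrt(30) / 15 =0.73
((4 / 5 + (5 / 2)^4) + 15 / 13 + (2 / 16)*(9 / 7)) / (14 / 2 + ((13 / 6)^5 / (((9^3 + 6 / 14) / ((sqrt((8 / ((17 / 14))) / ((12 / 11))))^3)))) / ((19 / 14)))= 5524826271565501114971219 / 929384756826691372198355 - 56615282537554704249*sqrt(3927) / 5836011031878752729660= 5.34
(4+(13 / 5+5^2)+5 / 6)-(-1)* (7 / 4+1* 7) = 2471 / 60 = 41.18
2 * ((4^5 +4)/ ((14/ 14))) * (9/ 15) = 6168/ 5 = 1233.60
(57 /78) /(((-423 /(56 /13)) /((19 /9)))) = -10108 /643383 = -0.02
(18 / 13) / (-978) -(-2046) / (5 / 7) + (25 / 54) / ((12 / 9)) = 2185342691 / 762840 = 2864.75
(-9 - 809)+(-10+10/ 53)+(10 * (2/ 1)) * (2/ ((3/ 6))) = -39634/ 53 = -747.81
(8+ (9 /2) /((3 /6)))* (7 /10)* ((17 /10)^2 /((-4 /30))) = -103173 /400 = -257.93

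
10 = 10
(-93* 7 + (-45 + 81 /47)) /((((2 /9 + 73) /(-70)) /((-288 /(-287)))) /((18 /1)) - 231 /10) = 3044863872 /101562817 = 29.98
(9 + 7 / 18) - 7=43 / 18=2.39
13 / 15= 0.87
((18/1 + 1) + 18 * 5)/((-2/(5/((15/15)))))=-545/2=-272.50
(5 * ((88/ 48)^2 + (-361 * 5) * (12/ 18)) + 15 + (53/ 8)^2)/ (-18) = 3421999/ 10368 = 330.05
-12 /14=-6 /7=-0.86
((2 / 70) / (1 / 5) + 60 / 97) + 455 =455.76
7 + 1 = 8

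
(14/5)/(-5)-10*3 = -764/25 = -30.56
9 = 9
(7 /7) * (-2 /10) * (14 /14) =-1 /5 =-0.20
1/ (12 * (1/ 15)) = 5/ 4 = 1.25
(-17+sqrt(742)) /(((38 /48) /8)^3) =-120324096 /6859+7077888* sqrt(742) /6859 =10566.45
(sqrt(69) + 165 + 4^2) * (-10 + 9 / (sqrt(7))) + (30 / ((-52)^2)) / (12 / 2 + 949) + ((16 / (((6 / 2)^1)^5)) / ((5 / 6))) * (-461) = -(70- 9 * sqrt(7)) * (sqrt(69) + 181) / 7- 3809437249 / 104583960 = -1285.53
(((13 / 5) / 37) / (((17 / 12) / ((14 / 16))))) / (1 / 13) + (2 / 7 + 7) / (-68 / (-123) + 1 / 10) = 414520629 / 35356090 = 11.72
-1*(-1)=1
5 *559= 2795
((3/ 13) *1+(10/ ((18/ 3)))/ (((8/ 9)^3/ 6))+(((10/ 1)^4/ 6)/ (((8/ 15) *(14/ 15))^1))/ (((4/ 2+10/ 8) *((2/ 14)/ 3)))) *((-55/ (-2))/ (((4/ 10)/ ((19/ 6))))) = 125483866475/ 26624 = 4713186.09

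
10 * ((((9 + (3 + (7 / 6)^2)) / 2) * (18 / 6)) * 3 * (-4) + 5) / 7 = -2355 / 7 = -336.43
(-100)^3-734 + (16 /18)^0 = -1000733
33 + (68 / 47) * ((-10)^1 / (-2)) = 1891 / 47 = 40.23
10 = 10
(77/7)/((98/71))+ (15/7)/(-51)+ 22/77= 13683/1666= 8.21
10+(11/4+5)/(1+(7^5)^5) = 53642744786558596032351/5364274478655859603232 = 10.00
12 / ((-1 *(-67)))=12 / 67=0.18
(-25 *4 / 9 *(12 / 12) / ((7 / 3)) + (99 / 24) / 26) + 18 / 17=-3.54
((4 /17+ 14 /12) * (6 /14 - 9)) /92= -715 /5474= -0.13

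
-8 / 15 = -0.53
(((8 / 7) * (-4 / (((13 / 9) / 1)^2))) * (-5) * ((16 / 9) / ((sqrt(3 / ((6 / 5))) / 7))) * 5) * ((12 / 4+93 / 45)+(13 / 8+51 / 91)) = 15205056 * sqrt(10) / 15379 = 3126.51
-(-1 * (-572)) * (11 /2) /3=-3146 /3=-1048.67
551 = 551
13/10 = 1.30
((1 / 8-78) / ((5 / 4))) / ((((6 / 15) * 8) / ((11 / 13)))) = -6853 / 416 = -16.47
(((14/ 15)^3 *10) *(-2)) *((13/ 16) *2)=-17836/ 675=-26.42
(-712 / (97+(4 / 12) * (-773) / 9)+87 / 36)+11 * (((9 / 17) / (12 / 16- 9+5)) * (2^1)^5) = -12302353 / 188292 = -65.34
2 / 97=0.02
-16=-16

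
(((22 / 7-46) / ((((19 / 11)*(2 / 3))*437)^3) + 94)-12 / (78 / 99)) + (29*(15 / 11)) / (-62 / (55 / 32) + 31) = 687631662283709371 / 9688564844833602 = 70.97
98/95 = 1.03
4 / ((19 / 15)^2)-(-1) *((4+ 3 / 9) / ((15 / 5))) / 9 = 77593 / 29241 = 2.65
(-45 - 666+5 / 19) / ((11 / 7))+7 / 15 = -1416457 / 3135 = -451.82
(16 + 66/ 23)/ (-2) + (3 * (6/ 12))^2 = -7.18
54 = 54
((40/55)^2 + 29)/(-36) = -397/484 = -0.82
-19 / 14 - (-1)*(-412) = -5787 / 14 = -413.36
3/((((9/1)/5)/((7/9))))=35/27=1.30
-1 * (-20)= 20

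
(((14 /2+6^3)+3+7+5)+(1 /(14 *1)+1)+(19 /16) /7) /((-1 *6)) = -26795 /672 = -39.87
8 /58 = 4 /29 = 0.14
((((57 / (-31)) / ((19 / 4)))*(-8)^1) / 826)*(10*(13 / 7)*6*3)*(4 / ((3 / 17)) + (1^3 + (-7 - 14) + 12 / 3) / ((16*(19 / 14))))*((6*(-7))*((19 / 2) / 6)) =-23400000 / 12803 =-1827.70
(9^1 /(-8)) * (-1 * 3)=27 /8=3.38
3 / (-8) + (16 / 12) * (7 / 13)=107 / 312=0.34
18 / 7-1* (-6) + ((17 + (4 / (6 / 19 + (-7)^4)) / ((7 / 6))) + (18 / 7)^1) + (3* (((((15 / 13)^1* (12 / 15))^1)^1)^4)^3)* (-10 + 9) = 28696283789475729923 / 1062975133713195625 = 27.00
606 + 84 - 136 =554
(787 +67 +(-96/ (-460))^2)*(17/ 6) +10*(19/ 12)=64422239/ 26450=2435.62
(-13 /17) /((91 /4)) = -4 /119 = -0.03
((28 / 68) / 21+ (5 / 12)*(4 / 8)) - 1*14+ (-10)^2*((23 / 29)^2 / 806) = -631205579 / 46093528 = -13.69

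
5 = 5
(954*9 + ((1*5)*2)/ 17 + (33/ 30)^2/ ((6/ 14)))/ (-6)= -43805999/ 30600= -1431.57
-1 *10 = -10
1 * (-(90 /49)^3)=-729000 /117649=-6.20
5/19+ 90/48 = 325/152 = 2.14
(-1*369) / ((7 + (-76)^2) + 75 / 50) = -0.06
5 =5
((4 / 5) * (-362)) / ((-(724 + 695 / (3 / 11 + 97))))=309872 / 782325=0.40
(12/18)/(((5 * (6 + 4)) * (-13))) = -1/975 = -0.00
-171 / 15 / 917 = -57 / 4585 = -0.01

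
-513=-513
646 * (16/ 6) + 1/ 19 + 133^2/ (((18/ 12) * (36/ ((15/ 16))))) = 11107175/ 5472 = 2029.82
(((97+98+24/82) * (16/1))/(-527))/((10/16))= -60288/6355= -9.49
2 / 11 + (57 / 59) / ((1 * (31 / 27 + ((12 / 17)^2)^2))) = 1785511723 / 2043715927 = 0.87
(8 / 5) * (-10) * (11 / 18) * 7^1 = -616 / 9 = -68.44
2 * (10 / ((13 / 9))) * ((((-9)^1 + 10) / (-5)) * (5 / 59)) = -180 / 767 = -0.23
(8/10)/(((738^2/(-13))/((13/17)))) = -169/11573685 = -0.00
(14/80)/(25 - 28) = -7/120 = -0.06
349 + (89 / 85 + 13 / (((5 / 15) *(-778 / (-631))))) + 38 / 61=1542175937 / 4033930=382.30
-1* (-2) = 2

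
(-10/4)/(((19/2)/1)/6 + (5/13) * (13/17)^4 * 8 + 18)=-501126/4136399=-0.12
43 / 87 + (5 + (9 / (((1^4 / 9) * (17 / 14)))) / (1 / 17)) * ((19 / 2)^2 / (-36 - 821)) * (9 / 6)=-107022911 / 596472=-179.43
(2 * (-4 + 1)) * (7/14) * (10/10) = -3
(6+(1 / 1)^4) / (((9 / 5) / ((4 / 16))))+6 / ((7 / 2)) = 677 / 252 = 2.69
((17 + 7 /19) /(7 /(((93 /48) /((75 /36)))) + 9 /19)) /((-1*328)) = -15345 /2318468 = -0.01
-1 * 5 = -5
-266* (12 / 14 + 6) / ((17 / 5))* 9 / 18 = -268.24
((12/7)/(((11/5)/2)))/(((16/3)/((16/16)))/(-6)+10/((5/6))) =54/385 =0.14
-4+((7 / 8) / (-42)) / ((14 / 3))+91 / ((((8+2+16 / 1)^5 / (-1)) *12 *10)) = -3074306089 / 767719680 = -4.00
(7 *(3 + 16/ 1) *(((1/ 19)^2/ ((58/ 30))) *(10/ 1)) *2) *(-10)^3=-2100000/ 551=-3811.25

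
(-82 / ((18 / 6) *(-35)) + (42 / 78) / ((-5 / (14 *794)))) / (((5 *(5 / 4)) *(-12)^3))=816493 / 7371000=0.11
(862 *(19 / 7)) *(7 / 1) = 16378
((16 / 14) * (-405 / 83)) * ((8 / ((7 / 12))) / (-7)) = 311040 / 28469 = 10.93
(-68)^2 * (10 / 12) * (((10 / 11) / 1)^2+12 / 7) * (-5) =-124385600 / 2541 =-48951.44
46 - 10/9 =404/9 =44.89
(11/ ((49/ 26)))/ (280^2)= 143/ 1920800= 0.00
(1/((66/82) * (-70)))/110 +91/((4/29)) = 83821217/127050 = 659.75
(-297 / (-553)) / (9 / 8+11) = 2376 / 53641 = 0.04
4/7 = 0.57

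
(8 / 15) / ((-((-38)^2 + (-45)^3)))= 8 / 1345215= 0.00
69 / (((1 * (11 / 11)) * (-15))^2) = 23 / 75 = 0.31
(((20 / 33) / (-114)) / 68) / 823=-5 / 52634142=-0.00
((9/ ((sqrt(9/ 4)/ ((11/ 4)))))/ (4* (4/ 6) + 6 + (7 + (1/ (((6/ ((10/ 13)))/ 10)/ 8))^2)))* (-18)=-451737/ 183829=-2.46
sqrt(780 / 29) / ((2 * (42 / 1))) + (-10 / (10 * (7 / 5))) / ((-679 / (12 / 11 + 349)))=sqrt(5655) / 1218 + 19255 / 52283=0.43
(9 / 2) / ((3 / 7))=10.50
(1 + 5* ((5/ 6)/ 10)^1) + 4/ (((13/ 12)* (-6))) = 125/ 156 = 0.80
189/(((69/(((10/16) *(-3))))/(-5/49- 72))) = 476955/1288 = 370.31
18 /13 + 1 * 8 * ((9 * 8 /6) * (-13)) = -16206 /13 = -1246.62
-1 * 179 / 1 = -179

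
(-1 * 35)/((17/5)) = -175/17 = -10.29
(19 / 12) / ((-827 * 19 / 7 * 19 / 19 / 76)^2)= 3724 / 2051787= 0.00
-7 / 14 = -0.50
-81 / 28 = -2.89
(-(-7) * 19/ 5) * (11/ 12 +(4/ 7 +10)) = 3667/ 12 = 305.58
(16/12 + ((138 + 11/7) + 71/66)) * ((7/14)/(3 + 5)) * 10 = 109325/1232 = 88.74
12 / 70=6 / 35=0.17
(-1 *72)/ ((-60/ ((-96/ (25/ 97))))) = -55872/ 125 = -446.98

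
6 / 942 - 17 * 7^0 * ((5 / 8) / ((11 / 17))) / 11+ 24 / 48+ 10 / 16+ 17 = 16.64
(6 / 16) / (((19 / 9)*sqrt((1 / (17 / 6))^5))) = 289*sqrt(102) / 1216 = 2.40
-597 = -597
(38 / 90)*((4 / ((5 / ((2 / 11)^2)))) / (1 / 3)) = 304 / 9075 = 0.03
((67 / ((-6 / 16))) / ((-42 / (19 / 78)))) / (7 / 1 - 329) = -1273 / 395577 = -0.00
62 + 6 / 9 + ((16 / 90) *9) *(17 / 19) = 18268 / 285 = 64.10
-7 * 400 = -2800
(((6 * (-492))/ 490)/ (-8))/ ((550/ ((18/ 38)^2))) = 29889/ 97289500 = 0.00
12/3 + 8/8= 5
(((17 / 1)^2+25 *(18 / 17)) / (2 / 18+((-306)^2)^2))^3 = 112447788650163 / 2413967452698958933624980367954342625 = 0.00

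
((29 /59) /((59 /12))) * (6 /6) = 348 /3481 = 0.10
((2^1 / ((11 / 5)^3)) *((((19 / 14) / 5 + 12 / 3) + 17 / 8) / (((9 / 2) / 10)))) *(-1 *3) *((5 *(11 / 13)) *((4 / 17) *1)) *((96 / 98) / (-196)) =17910000 / 449435987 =0.04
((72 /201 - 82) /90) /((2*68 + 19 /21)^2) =-26803 /553796875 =-0.00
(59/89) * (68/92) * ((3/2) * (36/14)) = 27081/14329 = 1.89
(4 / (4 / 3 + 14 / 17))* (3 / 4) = 153 / 110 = 1.39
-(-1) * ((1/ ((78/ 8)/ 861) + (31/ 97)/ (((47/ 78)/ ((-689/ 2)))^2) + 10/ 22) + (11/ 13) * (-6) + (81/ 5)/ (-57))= 304323568863627/ 2910898705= 104546.26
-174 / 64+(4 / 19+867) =525611 / 608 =864.49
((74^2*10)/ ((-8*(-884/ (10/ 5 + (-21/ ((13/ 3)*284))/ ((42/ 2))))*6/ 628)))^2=2625222.92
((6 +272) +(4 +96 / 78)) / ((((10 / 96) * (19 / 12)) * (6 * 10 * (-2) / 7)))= -618576 / 6175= -100.17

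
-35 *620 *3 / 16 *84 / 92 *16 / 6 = -227850 / 23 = -9906.52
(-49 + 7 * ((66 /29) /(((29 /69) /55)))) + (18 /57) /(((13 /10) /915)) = 469054907 /207727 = 2258.04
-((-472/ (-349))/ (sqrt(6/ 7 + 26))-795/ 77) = 795/ 77-236 * sqrt(329)/ 16403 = 10.06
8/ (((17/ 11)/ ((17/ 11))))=8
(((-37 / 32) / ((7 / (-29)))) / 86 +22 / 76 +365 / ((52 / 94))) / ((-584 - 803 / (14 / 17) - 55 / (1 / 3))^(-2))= 1830014440014551543 / 932608768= 1962253093.48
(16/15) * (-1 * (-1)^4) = -16/15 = -1.07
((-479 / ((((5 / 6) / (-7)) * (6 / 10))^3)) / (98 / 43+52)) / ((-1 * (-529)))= 28259084 / 617343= 45.78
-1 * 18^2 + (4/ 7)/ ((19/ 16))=-43028/ 133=-323.52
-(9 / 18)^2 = -1 / 4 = -0.25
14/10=7/5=1.40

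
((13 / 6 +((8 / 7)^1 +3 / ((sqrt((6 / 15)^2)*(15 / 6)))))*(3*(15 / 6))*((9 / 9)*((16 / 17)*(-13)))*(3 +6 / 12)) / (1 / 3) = -103350 / 17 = -6079.41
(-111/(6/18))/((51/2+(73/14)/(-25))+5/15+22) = -174825/25003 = -6.99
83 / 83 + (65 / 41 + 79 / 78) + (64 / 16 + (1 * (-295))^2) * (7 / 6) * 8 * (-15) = -38964612373 / 3198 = -12184056.40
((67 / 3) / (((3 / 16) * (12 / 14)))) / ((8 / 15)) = 2345 / 9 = 260.56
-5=-5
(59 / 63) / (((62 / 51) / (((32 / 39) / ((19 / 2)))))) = 0.07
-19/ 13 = -1.46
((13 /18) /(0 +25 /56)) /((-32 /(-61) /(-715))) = -793793 /360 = -2204.98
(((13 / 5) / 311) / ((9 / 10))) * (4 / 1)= 104 / 2799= 0.04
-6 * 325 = -1950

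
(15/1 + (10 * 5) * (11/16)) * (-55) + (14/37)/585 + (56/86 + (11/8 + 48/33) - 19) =-2731.14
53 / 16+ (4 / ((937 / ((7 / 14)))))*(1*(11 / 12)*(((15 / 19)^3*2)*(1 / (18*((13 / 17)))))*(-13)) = 340437799 / 102830128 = 3.31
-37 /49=-0.76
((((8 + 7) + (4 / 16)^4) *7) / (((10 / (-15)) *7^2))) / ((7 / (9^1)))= -103707 / 25088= -4.13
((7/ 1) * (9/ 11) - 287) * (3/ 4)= -4641/ 22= -210.95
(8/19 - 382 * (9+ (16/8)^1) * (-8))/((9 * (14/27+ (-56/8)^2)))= 1916136/25403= 75.43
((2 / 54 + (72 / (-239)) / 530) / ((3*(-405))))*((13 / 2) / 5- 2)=436541 / 20777046750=0.00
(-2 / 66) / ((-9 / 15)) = 5 / 99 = 0.05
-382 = -382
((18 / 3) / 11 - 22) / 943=-236 / 10373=-0.02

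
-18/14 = -9/7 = -1.29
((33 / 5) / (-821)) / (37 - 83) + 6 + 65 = 13406963 / 188830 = 71.00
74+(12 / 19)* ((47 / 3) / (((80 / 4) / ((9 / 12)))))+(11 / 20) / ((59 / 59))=2847 / 38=74.92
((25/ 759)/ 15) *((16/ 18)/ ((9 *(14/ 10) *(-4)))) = -50/ 1291059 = -0.00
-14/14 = -1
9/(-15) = -3/5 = -0.60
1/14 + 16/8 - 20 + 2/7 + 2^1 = -219/14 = -15.64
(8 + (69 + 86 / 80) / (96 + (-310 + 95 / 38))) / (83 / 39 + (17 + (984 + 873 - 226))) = 843401 / 181481100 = 0.00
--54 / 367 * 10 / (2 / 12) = 3240 / 367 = 8.83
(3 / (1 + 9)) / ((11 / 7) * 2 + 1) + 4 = 4.07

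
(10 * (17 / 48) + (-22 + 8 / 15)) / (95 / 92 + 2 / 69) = -49473 / 2930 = -16.88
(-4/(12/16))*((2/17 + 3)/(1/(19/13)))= -16112/663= -24.30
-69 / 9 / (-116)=23 / 348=0.07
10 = 10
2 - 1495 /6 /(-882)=12079 /5292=2.28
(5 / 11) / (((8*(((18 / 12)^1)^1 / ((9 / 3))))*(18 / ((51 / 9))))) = 85 / 2376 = 0.04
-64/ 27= -2.37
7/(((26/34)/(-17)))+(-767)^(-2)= -91546818/588289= -155.62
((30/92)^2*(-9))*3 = -6075/2116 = -2.87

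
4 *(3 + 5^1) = 32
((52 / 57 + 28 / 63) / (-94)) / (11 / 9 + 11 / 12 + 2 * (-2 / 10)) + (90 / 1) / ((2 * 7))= 12561665 / 1956563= 6.42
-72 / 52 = -18 / 13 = -1.38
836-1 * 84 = 752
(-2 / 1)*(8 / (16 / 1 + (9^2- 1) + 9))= -0.15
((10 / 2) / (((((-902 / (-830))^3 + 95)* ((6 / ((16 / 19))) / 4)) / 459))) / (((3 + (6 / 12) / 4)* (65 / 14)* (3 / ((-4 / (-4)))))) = 43547297920 / 141648417131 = 0.31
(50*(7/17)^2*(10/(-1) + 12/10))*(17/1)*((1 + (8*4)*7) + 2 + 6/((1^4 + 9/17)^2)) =-836452540/2873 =-291142.55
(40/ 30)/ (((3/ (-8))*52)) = -8/ 117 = -0.07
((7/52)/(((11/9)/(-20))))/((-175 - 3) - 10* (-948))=-315/1330186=-0.00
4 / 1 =4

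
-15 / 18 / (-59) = 5 / 354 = 0.01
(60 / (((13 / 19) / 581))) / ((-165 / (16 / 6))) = -353248 / 429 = -823.42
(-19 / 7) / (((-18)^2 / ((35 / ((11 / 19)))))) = -1805 / 3564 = -0.51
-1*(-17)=17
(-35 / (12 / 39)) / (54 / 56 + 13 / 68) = -10829 / 110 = -98.45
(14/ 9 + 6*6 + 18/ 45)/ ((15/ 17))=29036/ 675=43.02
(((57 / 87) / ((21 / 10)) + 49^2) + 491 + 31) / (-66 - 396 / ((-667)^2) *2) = -27311536277 / 616632786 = -44.29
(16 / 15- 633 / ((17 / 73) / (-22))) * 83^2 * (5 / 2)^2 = 262630070345 / 102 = 2574804611.23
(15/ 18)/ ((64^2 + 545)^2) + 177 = 22874291627/ 129233286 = 177.00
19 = 19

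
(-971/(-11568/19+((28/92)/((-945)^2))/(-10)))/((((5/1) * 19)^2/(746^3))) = 473139402043598640/6449191812361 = 73364.14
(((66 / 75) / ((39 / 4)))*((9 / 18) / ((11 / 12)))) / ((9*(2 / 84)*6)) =112 / 2925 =0.04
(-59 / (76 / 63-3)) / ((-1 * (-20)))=3717 / 2260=1.64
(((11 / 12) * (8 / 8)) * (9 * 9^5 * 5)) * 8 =19486170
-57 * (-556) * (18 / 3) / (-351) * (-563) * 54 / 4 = 53527788 / 13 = 4117522.15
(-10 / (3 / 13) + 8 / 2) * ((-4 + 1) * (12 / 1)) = 1416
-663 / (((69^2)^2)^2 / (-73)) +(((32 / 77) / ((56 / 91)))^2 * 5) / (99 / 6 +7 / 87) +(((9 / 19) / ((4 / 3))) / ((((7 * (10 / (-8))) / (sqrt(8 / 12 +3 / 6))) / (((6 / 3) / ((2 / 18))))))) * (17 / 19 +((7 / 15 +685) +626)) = 80580026713584150701 / 585907064755579002051 - 10098621 * sqrt(42) / 63175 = -1035.82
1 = 1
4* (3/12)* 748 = 748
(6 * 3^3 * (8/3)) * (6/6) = 432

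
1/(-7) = -1/7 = -0.14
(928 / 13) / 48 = 58 / 39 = 1.49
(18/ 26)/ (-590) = -9/ 7670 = -0.00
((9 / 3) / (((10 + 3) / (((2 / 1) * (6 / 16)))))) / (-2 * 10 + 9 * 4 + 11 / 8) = 18 / 1807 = 0.01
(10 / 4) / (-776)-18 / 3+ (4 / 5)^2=-208093 / 38800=-5.36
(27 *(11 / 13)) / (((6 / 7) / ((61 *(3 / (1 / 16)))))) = 1014552 / 13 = 78042.46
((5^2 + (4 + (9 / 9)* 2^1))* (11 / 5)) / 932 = 341 / 4660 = 0.07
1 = 1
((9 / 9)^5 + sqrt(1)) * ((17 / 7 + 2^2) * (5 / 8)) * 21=675 / 4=168.75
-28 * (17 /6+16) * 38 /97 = -206.58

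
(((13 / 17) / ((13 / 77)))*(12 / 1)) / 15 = 308 / 85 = 3.62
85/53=1.60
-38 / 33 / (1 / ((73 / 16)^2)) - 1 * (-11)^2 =-144.97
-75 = -75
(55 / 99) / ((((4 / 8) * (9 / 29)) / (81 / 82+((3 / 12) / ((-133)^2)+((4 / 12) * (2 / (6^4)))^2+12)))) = 5161594689659585 / 111002991496992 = 46.50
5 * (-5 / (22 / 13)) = -325 / 22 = -14.77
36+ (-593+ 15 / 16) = -8897 / 16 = -556.06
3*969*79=229653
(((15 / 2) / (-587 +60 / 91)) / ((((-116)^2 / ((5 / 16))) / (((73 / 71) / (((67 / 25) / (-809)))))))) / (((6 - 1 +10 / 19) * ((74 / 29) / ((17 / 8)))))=30997542875 / 2231075259817984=0.00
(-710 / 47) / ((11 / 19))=-13490 / 517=-26.09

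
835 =835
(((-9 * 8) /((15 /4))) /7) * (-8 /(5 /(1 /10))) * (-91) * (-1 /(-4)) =-1248 /125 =-9.98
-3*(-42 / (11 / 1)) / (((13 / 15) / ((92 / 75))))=11592 / 715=16.21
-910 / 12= -75.83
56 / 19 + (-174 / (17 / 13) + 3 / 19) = -41975 / 323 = -129.95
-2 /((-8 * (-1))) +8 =7.75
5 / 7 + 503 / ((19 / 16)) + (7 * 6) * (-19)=-49703 / 133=-373.71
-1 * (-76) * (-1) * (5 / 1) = -380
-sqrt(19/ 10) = -sqrt(190)/ 10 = -1.38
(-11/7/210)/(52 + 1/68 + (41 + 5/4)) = -187/2355675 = -0.00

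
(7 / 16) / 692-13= -143929 / 11072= -13.00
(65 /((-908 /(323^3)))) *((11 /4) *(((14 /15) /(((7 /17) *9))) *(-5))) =409602435385 /49032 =8353777.85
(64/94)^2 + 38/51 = 136166/112659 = 1.21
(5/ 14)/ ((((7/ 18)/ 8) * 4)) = 90/ 49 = 1.84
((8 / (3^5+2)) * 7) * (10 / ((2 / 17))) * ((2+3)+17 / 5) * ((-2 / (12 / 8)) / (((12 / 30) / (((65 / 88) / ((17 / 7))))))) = -1820 / 11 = -165.45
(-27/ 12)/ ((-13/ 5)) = 45/ 52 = 0.87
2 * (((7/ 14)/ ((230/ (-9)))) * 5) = -9/ 46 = -0.20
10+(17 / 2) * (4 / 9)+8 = 196 / 9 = 21.78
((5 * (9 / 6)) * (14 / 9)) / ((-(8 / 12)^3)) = -315 / 8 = -39.38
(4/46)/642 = 1/7383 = 0.00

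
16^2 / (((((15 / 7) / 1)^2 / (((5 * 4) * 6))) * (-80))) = -6272 / 75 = -83.63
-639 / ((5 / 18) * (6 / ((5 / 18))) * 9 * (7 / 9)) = -213 / 14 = -15.21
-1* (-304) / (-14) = -21.71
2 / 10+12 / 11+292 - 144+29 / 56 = 461411 / 3080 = 149.81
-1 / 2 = -0.50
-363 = -363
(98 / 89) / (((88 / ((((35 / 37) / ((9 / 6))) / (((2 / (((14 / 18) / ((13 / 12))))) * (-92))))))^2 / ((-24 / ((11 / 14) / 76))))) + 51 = 19964011443744817 / 391451220119817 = 51.00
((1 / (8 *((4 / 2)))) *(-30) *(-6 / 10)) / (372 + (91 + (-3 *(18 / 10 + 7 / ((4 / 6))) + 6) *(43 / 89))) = 4005 / 1595132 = 0.00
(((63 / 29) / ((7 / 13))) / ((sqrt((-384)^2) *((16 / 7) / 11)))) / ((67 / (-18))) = -27027 / 1989632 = -0.01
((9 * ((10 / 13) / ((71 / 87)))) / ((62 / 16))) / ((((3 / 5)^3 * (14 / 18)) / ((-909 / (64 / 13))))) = -148280625 / 61628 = -2406.06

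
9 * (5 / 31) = 45 / 31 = 1.45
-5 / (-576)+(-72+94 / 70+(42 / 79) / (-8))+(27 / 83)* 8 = -68.11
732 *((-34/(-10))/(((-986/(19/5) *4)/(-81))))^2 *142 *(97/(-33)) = -995032251747/46255000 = -21511.89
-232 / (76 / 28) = -1624 / 19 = -85.47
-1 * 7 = -7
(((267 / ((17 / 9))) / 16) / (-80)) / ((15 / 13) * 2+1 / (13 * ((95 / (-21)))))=-197847 / 4103936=-0.05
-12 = -12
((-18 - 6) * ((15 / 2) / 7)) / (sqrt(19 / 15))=-180 * sqrt(285) / 133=-22.85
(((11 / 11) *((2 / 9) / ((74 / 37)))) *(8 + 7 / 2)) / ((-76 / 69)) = -529 / 456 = -1.16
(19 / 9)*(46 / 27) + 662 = 161740 / 243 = 665.60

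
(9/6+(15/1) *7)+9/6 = 108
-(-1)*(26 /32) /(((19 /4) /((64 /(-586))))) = -0.02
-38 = -38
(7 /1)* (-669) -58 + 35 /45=-42662 /9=-4740.22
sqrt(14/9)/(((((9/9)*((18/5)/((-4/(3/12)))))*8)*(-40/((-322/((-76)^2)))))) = -161*sqrt(14)/623808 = -0.00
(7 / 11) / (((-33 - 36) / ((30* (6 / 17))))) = -420 / 4301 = -0.10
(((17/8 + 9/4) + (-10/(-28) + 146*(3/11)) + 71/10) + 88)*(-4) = -430123/770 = -558.60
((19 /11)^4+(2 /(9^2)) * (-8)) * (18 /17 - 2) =-165147920 /20160657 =-8.19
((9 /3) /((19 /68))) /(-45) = -68 /285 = -0.24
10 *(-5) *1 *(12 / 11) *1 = -600 / 11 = -54.55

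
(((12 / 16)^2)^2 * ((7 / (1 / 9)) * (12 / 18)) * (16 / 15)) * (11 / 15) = 10.40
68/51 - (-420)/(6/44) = 9244/3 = 3081.33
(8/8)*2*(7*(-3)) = -42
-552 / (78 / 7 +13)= -3864 / 169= -22.86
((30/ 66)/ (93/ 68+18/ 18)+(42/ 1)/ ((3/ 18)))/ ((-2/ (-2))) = 446632/ 1771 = 252.19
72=72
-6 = -6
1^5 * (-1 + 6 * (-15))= -91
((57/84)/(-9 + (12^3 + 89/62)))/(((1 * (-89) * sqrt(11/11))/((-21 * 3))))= 5301/18986726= 0.00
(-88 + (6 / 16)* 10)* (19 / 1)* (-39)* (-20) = -1248585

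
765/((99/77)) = 595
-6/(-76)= 3/38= 0.08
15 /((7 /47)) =705 /7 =100.71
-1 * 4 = -4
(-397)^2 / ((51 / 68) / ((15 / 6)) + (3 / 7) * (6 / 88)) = 242717860 / 507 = 478733.45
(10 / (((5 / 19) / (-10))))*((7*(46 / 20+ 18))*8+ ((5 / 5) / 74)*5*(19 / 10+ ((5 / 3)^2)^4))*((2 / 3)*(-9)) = 210500152486 / 80919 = 2601368.68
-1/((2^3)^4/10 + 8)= -5/2088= -0.00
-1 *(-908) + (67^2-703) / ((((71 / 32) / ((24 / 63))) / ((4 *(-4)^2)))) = 21127884 / 497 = 42510.83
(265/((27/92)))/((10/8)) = 19504/27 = 722.37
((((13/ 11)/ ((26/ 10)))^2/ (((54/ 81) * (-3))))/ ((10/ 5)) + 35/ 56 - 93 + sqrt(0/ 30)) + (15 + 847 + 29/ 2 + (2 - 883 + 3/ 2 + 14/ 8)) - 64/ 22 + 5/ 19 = -1771565/ 18392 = -96.32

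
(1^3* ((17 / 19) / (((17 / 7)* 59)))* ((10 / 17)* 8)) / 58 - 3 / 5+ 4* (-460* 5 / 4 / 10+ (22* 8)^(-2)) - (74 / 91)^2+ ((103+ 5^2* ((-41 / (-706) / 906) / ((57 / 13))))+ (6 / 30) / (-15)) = -54522044322547297901213 / 425044921576044369600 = -128.27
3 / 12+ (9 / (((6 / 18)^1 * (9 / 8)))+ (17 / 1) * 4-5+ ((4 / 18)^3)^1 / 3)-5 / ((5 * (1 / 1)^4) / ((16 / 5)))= 3676507 / 43740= 84.05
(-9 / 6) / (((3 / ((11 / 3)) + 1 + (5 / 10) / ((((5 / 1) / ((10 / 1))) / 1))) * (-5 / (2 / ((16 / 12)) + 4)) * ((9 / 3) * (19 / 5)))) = 121 / 2356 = 0.05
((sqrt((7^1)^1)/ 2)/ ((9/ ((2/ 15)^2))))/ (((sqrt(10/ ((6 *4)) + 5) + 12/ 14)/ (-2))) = -0.00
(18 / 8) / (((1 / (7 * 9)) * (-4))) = -567 / 16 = -35.44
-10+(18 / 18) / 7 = -9.86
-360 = -360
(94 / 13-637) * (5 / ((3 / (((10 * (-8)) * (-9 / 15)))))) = -654960 / 13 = -50381.54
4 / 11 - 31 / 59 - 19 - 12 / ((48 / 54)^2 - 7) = -5624480 / 326447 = -17.23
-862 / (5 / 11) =-9482 / 5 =-1896.40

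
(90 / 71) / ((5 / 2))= 36 / 71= 0.51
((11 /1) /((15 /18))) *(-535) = -7062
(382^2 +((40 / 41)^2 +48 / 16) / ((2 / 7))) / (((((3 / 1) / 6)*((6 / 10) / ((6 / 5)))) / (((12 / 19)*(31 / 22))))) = 182519191908 / 351329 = 519510.75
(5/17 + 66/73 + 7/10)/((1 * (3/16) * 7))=188456/130305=1.45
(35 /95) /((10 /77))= 539 /190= 2.84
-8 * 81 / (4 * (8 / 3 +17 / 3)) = -486 / 25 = -19.44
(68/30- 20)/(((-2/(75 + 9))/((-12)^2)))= 536256/5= 107251.20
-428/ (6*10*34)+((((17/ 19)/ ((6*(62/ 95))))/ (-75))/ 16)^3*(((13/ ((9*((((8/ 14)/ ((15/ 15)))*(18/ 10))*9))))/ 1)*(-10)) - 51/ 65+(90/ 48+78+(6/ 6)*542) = 5694825360436303537759/ 9172175032551997440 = 620.88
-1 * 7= -7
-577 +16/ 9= -5177/ 9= -575.22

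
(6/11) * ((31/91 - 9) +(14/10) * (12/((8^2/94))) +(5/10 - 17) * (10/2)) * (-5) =726009/4004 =181.32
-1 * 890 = -890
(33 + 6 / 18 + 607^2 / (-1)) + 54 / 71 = -78472375 / 213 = -368414.91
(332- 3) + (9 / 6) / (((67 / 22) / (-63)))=19964 / 67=297.97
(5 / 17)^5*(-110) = -343750 / 1419857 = -0.24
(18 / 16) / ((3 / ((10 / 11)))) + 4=191 / 44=4.34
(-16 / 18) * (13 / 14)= -52 / 63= -0.83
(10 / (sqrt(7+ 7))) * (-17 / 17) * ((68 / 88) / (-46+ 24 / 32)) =170 * sqrt(14) / 13937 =0.05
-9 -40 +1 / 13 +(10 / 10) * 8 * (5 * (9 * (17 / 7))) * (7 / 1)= 78924 / 13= 6071.08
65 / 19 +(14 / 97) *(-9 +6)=5507 / 1843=2.99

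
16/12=4/3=1.33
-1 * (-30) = 30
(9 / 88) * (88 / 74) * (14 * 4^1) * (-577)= -3929.84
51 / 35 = 1.46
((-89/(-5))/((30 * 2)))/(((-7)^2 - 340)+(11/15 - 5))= -89/88580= -0.00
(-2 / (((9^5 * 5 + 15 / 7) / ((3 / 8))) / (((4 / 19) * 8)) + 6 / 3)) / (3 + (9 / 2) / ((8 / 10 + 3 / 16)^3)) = -13805092 / 24759263685741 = -0.00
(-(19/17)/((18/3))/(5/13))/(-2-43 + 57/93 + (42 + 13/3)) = -7657/30770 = -0.25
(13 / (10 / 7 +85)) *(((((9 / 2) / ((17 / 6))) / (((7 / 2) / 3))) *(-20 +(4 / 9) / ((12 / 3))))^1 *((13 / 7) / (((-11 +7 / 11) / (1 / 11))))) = 90753 / 1367905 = 0.07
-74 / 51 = -1.45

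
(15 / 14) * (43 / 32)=645 / 448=1.44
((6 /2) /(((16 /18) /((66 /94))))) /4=891 /1504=0.59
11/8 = 1.38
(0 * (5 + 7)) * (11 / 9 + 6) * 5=0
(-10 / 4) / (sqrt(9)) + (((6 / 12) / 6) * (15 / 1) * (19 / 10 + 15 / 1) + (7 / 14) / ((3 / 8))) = 173 / 8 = 21.62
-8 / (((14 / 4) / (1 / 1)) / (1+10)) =-176 / 7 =-25.14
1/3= 0.33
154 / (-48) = -77 / 24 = -3.21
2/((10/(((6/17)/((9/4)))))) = 8/255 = 0.03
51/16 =3.19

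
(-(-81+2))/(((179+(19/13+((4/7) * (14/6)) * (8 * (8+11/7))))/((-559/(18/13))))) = -52242463/462828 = -112.88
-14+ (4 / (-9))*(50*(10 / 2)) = -1126 / 9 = -125.11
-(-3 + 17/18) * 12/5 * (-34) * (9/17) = -444/5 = -88.80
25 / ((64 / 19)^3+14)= 34295 / 71634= 0.48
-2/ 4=-1/ 2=-0.50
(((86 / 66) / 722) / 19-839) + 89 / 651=-27468462823 / 32744866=-838.86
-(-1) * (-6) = -6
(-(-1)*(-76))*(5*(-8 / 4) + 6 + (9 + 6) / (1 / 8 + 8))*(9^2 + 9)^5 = 12565627200000 / 13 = 966586707692.31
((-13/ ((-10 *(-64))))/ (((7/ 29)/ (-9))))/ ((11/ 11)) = 3393/ 4480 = 0.76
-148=-148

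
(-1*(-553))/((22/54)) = 14931/11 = 1357.36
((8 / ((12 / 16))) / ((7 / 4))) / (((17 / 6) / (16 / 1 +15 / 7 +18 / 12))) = 35200 / 833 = 42.26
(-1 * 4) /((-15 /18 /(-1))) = -24 /5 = -4.80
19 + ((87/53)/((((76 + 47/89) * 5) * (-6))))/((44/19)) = 3017768841/158832520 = 19.00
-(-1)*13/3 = 13/3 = 4.33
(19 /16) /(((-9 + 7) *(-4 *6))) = 19 /768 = 0.02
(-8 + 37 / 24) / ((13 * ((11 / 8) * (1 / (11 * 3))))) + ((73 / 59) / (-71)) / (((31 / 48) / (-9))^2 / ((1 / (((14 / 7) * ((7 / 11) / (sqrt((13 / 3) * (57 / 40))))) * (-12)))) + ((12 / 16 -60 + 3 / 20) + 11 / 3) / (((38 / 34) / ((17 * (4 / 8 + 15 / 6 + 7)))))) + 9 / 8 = -1435419849347769706821840295 / 132932941144838184699859016 -199520183016 * sqrt(2470) / 1278201357161905622114029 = -10.80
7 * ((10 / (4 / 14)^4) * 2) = 84035 / 4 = 21008.75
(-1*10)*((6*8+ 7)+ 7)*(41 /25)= -5084 /5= -1016.80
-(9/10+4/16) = -23/20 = -1.15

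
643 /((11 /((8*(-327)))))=-152917.09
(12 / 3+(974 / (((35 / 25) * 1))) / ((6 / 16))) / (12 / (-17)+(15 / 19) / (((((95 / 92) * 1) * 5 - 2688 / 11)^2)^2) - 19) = -43303986980135885200016143372 / 458974713899744897820459585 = -94.35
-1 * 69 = -69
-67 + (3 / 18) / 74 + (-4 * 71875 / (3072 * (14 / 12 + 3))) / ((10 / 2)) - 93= -2337073 / 14208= -164.49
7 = 7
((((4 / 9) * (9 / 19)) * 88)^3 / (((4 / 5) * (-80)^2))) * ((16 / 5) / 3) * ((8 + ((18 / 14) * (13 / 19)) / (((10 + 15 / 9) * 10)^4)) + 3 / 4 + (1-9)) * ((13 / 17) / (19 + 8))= 276270946699125664 / 9817871255595703125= 0.03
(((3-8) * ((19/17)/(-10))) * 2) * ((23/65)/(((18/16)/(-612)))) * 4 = -55936/65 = -860.55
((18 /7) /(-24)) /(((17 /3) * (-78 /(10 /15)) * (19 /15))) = 15 /117572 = 0.00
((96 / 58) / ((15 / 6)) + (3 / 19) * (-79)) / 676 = -32541 / 1862380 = -0.02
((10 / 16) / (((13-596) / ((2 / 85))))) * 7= -7 / 39644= -0.00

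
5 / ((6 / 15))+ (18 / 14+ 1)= 207 / 14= 14.79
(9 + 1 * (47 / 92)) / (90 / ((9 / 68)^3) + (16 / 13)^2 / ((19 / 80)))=9103185 / 37160899072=0.00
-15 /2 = -7.50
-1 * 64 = -64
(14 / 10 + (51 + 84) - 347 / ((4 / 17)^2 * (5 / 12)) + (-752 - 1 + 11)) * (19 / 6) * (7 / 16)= -41623813 / 1920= -21679.07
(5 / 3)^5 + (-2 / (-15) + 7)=19.99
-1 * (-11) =11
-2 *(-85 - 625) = 1420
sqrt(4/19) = 2 * sqrt(19)/19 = 0.46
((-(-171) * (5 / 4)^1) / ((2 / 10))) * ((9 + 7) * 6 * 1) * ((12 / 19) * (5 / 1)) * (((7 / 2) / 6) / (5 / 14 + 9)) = 2646000 / 131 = 20198.47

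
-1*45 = -45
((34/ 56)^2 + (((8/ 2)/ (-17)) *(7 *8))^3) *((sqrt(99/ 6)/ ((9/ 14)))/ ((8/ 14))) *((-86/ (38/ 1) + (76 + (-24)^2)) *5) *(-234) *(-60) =-106043936954333625 *sqrt(66)/ 746776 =-1153632436494.75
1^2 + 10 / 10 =2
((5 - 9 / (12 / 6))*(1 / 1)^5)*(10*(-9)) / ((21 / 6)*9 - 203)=0.26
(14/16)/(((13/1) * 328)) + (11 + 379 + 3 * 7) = 14020039/34112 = 411.00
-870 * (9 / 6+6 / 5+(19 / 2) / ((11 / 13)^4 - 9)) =-333359727 / 242408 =-1375.20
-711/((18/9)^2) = -711/4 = -177.75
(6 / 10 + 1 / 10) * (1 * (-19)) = -133 / 10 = -13.30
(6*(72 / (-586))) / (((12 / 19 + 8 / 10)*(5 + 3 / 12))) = -3420 / 34867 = -0.10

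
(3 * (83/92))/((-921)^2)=83/26012724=0.00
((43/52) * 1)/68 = 43/3536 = 0.01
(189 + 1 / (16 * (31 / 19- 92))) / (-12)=-5192189 / 329664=-15.75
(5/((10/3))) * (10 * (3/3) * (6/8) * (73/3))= 1095/4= 273.75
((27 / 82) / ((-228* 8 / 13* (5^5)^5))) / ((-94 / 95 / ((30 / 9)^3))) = 13 / 44105529785156250000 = 0.00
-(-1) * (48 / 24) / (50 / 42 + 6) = 42 / 151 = 0.28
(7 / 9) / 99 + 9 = 8026 / 891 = 9.01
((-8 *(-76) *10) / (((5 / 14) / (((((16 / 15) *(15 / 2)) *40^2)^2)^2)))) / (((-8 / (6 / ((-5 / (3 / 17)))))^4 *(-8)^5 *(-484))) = 142968913920000 / 10106041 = 14146876.50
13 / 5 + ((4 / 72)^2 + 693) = 1126877 / 1620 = 695.60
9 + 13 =22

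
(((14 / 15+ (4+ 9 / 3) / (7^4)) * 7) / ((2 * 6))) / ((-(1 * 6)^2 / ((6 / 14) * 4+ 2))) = -62621 / 1111320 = -0.06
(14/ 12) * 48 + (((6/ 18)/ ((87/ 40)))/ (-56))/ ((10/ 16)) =102304/ 1827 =56.00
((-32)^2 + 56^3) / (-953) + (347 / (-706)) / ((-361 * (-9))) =-185.35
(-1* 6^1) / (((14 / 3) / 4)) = -36 / 7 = -5.14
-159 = -159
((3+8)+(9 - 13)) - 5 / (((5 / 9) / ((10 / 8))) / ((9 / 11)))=-97 / 44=-2.20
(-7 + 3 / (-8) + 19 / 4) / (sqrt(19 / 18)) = -63* sqrt(38) / 152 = -2.55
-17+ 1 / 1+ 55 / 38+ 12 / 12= -515 / 38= -13.55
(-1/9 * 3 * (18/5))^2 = 36/25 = 1.44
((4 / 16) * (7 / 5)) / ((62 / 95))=133 / 248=0.54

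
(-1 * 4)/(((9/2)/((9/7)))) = -8/7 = -1.14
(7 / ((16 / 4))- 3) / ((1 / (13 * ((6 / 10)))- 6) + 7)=-195 / 176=-1.11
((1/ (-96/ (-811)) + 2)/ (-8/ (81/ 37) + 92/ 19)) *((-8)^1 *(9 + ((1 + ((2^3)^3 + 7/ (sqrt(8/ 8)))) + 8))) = -37788.22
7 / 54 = 0.13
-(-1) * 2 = 2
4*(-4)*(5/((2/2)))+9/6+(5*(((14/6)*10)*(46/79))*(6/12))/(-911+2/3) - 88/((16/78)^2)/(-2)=3338586975/3451984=967.15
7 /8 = 0.88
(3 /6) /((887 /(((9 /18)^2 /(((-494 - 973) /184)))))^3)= -48668 /2203236922576231989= -0.00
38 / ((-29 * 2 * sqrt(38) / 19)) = -19 * sqrt(38) / 58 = -2.02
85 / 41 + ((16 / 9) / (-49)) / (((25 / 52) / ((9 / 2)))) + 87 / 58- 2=123913 / 100450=1.23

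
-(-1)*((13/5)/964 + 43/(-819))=-196613/3947580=-0.05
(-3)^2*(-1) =-9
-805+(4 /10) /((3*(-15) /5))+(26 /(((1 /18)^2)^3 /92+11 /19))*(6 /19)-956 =-2705744662669469 /1548916681815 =-1746.86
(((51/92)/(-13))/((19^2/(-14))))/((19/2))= 357/2050841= 0.00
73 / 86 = 0.85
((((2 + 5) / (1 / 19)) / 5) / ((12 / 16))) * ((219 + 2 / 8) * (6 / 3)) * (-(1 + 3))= -933128 / 15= -62208.53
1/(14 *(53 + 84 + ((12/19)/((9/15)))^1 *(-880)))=-19/209958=-0.00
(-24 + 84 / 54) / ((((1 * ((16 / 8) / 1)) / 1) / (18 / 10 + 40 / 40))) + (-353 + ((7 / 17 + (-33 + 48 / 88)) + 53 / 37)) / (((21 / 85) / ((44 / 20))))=-40179226 / 11655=-3447.38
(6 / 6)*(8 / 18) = 4 / 9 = 0.44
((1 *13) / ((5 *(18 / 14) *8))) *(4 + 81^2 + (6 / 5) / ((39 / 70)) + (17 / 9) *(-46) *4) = 5093851 / 3240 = 1572.18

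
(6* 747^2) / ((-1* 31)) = -108001.74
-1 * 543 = -543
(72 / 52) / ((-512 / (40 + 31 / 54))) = -2191 / 19968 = -0.11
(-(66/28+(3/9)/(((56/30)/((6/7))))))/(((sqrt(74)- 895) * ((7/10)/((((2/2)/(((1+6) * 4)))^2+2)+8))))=4822215 * sqrt(74)/107692667656+4315882425/107692667656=0.04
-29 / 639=-0.05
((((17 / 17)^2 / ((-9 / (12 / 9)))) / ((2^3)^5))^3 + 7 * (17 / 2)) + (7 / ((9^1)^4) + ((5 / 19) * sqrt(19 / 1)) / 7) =5 * sqrt(19) / 133 + 643851744115163135 / 10820843684757504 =59.66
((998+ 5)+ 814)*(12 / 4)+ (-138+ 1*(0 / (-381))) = 5313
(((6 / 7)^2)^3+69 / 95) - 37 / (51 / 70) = -28307481299 / 570009405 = -49.66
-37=-37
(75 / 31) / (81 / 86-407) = -6450 / 1082551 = -0.01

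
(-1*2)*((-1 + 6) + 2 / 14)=-72 / 7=-10.29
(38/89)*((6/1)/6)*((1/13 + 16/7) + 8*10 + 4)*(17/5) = 5076914/40495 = 125.37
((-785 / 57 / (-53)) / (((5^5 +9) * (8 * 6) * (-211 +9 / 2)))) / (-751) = 785 / 70477574248368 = 0.00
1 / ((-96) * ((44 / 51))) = -17 / 1408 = -0.01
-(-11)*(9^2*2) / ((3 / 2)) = 1188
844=844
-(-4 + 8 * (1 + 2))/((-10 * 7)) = 2/7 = 0.29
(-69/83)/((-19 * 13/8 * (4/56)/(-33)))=-12.44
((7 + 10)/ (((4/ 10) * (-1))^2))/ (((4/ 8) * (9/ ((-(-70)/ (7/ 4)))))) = 8500/ 9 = 944.44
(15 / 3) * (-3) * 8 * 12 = -1440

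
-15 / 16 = -0.94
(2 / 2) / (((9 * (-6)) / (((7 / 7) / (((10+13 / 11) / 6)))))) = -11 / 1107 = -0.01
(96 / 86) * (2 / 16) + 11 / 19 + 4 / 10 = 4569 / 4085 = 1.12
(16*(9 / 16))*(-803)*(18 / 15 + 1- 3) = 28908 / 5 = 5781.60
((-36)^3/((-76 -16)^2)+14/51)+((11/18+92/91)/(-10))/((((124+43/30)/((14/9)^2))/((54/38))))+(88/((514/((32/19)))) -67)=-71.95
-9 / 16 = -0.56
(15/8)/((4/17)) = 255/32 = 7.97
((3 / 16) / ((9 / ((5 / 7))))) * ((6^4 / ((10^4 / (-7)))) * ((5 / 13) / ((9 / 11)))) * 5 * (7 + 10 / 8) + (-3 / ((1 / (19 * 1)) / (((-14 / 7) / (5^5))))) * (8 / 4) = -490929 / 2600000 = -0.19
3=3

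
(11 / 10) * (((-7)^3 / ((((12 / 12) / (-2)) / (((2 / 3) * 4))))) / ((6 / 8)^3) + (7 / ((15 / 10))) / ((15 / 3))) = 9660959 / 2025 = 4770.84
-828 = -828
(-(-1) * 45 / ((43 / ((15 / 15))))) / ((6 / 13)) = 195 / 86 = 2.27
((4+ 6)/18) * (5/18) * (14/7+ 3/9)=0.36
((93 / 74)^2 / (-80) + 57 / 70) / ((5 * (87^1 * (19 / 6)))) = 0.00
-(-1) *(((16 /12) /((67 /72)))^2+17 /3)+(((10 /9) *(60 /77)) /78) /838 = 130809880427 /16944947019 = 7.72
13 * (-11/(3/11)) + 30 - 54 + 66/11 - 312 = -2563/3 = -854.33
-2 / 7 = -0.29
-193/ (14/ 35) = -965/ 2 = -482.50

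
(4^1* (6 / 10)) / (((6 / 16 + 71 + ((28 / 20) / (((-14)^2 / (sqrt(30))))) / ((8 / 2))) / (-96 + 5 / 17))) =-8740191936 / 2715921479 + 1093344* sqrt(30) / 13579607395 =-3.22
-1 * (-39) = 39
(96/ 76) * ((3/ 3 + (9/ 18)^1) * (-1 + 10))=324/ 19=17.05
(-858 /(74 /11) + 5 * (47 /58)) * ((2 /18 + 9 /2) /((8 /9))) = -21995581 /34336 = -640.60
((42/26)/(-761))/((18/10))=-35/29679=-0.00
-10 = -10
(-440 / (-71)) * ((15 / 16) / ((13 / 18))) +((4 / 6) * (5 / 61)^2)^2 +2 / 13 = 942945617123 / 115017401187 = 8.20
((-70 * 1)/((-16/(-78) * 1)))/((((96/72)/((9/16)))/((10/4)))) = -184275/512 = -359.91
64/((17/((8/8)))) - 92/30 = 178/255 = 0.70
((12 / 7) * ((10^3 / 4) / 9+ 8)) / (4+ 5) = 184 / 27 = 6.81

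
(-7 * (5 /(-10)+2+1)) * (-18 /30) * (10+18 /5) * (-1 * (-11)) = 7854 /5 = 1570.80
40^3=64000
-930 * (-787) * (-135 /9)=-10978650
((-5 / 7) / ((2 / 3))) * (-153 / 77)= 2295 / 1078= 2.13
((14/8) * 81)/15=189/20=9.45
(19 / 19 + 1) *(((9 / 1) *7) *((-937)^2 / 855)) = 12291566 / 95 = 129384.91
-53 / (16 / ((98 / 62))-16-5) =2597 / 533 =4.87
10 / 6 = 5 / 3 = 1.67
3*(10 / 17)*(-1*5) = -150 / 17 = -8.82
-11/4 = -2.75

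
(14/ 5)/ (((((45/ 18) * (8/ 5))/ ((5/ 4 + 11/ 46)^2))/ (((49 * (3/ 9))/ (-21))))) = -919681/ 761760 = -1.21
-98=-98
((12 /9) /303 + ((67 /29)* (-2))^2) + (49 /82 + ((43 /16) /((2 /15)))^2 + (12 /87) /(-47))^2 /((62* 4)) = 508521089229713366563157 /738201464482717237248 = 688.86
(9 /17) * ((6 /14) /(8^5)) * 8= 27 /487424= 0.00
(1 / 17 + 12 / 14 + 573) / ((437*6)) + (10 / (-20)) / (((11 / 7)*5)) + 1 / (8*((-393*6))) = 8373438083 / 53954152560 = 0.16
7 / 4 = 1.75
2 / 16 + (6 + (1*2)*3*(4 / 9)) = 211 / 24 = 8.79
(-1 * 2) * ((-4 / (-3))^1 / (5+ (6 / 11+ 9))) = -11 / 60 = -0.18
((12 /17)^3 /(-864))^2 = 4 /24137569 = 0.00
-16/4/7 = -4/7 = -0.57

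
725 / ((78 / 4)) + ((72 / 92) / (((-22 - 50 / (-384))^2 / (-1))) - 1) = 36.18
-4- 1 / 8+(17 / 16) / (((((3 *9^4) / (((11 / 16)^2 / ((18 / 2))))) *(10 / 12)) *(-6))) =-4.13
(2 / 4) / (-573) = -1 / 1146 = -0.00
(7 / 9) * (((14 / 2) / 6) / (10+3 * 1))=49 / 702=0.07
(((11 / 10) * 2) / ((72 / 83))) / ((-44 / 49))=-4067 / 1440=-2.82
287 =287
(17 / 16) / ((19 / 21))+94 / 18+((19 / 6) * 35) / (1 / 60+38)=9.31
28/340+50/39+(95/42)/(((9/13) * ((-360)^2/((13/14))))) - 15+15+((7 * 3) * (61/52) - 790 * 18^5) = -3480914558372886277/2331866880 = -1492758694.00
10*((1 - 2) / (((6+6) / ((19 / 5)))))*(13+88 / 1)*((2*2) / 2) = -1919 / 3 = -639.67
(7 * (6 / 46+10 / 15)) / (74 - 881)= -385 / 55683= -0.01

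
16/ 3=5.33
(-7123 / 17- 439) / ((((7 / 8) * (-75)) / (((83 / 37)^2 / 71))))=15762032 / 17009825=0.93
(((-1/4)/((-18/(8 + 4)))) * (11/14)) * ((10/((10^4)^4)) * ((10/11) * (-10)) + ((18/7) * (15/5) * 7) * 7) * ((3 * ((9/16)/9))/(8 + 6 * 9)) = 41579999999999999/277760000000000000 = 0.15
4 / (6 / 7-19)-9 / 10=-1423 / 1270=-1.12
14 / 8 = 7 / 4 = 1.75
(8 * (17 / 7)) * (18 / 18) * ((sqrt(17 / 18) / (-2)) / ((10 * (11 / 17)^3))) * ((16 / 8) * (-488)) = 81516496 * sqrt(34) / 139755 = 3401.09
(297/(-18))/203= -33/406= -0.08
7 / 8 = 0.88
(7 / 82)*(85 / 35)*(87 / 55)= 1479 / 4510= 0.33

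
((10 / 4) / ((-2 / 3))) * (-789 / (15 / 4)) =789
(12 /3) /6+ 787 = 2363 /3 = 787.67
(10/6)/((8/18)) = 15/4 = 3.75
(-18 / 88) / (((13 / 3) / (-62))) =837 / 286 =2.93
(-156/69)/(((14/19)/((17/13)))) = -646/161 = -4.01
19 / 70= 0.27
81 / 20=4.05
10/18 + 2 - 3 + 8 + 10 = 158/9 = 17.56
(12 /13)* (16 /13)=192 /169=1.14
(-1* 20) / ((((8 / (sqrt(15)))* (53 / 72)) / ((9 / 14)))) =-8.46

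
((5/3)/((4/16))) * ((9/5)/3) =4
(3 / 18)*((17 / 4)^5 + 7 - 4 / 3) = 4276979 / 18432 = 232.04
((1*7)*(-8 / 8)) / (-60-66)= 1 / 18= 0.06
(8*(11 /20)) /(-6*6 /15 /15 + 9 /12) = 440 /59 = 7.46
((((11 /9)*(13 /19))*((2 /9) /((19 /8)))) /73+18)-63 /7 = 19213625 /2134593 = 9.00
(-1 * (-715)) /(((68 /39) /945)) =26351325 /68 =387519.49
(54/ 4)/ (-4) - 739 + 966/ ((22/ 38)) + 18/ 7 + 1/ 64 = 4576917/ 4928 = 928.76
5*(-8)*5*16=-3200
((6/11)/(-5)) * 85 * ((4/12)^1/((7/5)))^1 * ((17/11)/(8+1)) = -2890/7623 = -0.38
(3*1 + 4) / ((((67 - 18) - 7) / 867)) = 289 / 2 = 144.50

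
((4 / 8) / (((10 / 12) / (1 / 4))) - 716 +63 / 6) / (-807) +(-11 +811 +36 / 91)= 1176856777 / 1468740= 801.27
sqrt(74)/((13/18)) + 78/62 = 39/31 + 18 * sqrt(74)/13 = 13.17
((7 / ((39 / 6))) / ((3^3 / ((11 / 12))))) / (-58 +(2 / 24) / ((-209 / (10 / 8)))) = -18392 / 29176173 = -0.00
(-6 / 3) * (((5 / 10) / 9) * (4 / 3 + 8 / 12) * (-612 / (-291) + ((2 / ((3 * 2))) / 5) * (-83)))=9982 / 13095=0.76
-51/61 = -0.84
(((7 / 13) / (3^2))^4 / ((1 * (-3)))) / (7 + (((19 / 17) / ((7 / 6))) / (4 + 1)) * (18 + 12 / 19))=-1428595 / 3535462999107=-0.00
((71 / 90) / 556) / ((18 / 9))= 71 / 100080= 0.00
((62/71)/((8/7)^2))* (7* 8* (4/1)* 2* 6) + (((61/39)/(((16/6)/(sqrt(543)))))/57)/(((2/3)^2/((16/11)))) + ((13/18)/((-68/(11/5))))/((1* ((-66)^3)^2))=183* sqrt(543)/5434 + 5867585276927108197/3264981305541120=1797.91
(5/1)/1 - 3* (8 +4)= -31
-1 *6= -6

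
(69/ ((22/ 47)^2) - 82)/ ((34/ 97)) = 10935101/ 16456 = 664.51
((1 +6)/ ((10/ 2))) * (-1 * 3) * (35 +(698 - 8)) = -3045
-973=-973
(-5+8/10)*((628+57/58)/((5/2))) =-766101/725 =-1056.69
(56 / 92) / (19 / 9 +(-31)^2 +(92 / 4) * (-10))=63 / 75877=0.00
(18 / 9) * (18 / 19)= 36 / 19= 1.89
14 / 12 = 7 / 6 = 1.17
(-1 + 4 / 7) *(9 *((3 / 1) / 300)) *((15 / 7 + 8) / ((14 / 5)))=-1917 / 13720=-0.14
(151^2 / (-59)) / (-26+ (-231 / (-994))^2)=459759364 / 30867325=14.89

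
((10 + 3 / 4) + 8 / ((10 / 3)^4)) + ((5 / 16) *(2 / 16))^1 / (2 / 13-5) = 54465967 / 5040000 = 10.81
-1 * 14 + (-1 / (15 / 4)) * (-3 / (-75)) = -14.01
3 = 3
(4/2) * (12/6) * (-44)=-176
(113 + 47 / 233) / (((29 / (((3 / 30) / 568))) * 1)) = 3297 / 4797470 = 0.00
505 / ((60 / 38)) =319.83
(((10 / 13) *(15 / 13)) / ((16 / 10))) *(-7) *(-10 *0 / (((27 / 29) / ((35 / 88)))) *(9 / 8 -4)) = 0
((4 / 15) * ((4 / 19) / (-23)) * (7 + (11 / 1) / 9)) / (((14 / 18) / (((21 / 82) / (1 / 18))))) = -10656 / 89585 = -0.12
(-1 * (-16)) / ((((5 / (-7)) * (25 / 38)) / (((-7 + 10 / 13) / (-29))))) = -344736 / 47125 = -7.32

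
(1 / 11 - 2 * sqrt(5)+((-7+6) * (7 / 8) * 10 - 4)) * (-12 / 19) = 24 * sqrt(5) / 19+1671 / 209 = 10.82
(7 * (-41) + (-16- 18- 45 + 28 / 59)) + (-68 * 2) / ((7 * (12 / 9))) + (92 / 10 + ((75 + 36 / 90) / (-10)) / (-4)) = -30480379 / 82600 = -369.01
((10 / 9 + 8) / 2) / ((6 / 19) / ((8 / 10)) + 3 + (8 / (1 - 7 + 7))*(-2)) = -0.36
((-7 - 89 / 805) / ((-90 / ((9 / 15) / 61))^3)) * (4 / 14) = 53 / 19984967734375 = 0.00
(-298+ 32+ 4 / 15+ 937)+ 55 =10894 / 15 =726.27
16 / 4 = 4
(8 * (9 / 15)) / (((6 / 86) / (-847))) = -58273.60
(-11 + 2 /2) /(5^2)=-2 /5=-0.40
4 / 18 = 2 / 9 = 0.22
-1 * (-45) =45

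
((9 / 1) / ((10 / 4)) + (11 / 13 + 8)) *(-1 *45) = -560.08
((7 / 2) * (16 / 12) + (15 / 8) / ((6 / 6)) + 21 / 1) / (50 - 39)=661 / 264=2.50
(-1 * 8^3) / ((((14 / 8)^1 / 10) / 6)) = -122880 / 7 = -17554.29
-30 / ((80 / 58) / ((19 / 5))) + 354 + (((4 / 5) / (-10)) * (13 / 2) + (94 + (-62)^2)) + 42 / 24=210529 / 50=4210.58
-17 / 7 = -2.43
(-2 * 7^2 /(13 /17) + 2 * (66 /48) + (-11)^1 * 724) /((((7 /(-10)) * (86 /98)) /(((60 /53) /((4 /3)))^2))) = 29813497875 /3140462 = 9493.35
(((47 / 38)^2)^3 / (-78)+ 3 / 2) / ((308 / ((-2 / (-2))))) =341500341599 / 72334735689216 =0.00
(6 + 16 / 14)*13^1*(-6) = -3900 / 7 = -557.14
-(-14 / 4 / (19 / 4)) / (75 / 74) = 1036 / 1425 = 0.73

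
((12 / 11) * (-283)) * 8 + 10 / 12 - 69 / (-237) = -12871769 / 5214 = -2468.69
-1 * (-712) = 712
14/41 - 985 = -40371/41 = -984.66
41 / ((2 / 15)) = 615 / 2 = 307.50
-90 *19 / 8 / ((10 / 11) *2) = -117.56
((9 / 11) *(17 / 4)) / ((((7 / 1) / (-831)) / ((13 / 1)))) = -1652859 / 308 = -5366.43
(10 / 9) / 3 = 10 / 27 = 0.37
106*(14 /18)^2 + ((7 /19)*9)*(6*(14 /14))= 129304 /1539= 84.02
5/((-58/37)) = -185/58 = -3.19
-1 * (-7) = 7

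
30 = 30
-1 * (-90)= 90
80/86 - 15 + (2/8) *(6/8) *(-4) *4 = -734/43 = -17.07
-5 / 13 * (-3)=15 / 13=1.15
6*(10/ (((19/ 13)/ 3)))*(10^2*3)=702000/ 19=36947.37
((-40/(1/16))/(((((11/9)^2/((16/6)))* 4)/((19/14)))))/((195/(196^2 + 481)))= -851377536/11011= -77320.64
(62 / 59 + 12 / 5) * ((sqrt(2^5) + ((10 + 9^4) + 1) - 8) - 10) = 4072 * sqrt(2) / 295 + 6671972 / 295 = 22636.38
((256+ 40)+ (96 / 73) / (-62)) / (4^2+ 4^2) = 83725 / 9052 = 9.25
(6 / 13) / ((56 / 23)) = 69 / 364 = 0.19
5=5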